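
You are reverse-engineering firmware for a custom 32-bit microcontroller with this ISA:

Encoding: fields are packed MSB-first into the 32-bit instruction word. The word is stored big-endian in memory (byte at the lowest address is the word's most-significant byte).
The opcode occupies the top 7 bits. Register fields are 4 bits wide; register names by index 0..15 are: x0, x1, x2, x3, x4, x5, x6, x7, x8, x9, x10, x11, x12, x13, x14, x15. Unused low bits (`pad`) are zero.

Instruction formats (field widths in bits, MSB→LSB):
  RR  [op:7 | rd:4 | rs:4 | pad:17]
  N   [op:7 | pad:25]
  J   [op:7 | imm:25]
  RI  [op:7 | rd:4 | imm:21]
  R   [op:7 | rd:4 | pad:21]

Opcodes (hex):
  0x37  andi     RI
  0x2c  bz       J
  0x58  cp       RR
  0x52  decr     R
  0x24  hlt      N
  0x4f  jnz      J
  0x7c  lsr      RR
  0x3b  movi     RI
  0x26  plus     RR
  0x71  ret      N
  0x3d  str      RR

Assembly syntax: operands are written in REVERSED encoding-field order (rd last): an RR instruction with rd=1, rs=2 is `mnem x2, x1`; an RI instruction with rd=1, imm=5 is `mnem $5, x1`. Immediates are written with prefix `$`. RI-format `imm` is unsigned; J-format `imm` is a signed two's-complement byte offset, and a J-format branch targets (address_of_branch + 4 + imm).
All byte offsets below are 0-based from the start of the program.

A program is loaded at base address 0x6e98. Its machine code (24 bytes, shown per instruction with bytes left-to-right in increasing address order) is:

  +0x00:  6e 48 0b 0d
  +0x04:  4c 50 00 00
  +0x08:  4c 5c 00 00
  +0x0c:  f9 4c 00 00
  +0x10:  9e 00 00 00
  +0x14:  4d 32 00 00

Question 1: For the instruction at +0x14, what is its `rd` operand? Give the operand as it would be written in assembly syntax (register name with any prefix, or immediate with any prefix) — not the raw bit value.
x9

@+14  big-endian(4d 32 00 00) = 0x4d320000
  opcode bits[31:25]=0x26: plus/RR
  [24:21] rd=9 = x9
  [20:17] rs=9 = x9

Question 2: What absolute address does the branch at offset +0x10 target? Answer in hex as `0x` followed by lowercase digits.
0x6eac

off 0x10: read 9e 00 00 00 as big → 0x9e000000
  op=0x9e000000>>25=0x4f ⇒ jnz (J)
  imm: (w>>0)&0x1ffffff=0x0 → $0
  target = base 0x6e98 + off 0x10 + 4 + imm 0 = 0x6eac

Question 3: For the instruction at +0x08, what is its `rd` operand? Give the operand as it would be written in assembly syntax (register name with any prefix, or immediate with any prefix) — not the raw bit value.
@+08  big-endian(4c 5c 00 00) = 0x4c5c0000
  opcode bits[31:25]=0x26: plus/RR
  rd: (w>>21)&0xf=0x2 → x2
  rs: (w>>17)&0xf=0xe → x14

x2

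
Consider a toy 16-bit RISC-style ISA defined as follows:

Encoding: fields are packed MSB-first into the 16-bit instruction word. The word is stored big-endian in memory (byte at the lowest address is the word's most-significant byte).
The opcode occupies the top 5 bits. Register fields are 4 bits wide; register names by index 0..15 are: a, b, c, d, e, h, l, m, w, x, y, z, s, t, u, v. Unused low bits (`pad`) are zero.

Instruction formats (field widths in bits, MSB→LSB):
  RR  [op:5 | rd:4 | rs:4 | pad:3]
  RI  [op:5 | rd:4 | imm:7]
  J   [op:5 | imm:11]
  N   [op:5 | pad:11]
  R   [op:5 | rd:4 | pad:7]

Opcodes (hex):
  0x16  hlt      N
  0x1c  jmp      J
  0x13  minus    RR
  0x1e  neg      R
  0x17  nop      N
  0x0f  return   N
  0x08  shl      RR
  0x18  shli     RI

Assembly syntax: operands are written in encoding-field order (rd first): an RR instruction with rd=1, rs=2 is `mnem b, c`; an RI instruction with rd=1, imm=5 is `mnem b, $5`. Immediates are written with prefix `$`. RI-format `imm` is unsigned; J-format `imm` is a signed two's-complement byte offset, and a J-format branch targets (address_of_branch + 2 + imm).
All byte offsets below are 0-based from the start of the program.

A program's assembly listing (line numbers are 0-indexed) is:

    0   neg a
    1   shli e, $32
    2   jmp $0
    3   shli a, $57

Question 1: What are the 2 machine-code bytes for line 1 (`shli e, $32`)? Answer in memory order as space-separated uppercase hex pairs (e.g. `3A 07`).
line 1 (shli): pack op=0x18:5|rd=4:4|imm=32:7 = 0xc220; big→ c2 20

C2 20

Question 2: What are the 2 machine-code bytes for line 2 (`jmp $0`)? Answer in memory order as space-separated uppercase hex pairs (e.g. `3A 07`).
E0 00

L2: jmp op=0x1c:5|imm=0:11 ⇒ 0xe000 ⇒ big e0 00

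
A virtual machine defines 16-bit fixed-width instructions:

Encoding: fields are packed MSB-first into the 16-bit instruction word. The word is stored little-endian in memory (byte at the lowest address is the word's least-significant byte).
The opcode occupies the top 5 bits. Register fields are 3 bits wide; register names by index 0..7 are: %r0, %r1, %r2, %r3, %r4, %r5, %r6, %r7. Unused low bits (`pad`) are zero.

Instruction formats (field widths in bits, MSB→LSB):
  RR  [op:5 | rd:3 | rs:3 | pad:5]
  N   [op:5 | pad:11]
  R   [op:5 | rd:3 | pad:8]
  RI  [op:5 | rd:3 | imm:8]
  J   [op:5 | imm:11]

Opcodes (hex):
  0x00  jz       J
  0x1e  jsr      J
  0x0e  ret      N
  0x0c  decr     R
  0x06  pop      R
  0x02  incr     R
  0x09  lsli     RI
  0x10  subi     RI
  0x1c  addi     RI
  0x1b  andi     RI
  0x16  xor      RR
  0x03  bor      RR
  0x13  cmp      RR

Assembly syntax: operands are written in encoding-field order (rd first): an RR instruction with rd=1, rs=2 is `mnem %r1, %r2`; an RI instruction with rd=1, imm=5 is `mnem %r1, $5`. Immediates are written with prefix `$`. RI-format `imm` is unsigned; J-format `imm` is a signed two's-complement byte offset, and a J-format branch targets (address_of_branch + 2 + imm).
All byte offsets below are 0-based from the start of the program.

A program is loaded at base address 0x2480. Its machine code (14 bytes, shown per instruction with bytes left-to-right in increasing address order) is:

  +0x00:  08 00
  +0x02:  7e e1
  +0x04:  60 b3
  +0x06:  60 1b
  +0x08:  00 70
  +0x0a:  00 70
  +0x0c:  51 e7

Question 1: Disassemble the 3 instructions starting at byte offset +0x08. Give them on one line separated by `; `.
ret; ret; addi %r7, $81

+0x08: 00 70 ⇒ word 0x7000 (little)
  opcode bits[15:11]=0xe: ret/N
+0x0a: 00 70 ⇒ word 0x7000 (little)
  opcode bits[15:11]=0xe: ret/N
+0x0c: 51 e7 ⇒ word 0xe751 (little)
  opcode bits[15:11]=0x1c: addi/RI
  rd@[10:8]=0x7 ⇒ %r7
  imm@[7:0]=0x51 ⇒ $81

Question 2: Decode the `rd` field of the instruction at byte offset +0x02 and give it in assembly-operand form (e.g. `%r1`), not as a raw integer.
%r1

+0x02: 7e e1 ⇒ word 0xe17e (little)
  opcode bits[15:11]=0x1c: addi/RI
  [10:8] rd=1 = %r1
  [7:0] imm=126 = $126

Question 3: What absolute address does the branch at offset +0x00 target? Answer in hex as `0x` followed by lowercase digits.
0x248a

@+00  little-endian(08 00) = 0x0008
  top 5b → 0x0 → jz [J]
  [10:0] imm=8 = $8
  target = base 0x2480 + off 0x00 + 2 + imm 8 = 0x248a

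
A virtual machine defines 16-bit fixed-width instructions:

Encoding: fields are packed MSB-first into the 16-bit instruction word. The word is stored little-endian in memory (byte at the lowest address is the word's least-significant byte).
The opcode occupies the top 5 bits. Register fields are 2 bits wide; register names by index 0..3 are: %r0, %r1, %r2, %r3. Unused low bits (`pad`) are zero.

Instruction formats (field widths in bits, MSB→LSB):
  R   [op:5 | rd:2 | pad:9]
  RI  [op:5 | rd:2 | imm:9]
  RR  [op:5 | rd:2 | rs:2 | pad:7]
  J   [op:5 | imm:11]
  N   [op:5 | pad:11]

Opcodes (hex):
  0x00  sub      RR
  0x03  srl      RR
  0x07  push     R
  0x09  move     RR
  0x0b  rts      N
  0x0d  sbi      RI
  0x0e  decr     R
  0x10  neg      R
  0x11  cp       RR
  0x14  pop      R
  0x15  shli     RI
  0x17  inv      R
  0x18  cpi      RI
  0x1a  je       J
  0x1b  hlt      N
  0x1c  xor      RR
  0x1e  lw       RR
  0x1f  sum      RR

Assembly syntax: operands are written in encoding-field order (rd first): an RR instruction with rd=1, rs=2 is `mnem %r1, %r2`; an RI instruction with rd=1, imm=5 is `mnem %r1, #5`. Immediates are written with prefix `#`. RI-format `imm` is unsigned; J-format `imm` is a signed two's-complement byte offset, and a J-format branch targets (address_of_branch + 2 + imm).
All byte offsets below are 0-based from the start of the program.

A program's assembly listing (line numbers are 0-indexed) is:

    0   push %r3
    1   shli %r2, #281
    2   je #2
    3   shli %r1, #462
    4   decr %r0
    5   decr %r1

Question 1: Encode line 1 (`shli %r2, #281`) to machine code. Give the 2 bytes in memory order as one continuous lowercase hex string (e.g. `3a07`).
19ad

L1: shli op=0x15:5|rd=2:2|imm=281:9 ⇒ 0xad19 ⇒ little 19 ad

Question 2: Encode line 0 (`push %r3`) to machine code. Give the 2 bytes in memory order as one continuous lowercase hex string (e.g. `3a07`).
0. push fields op=0x7:5|rd=3:2|pad=0:9 → word 3e00h → 00 3e

003e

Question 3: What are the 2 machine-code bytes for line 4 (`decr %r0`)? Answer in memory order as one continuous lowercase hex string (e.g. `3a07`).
0070

line 4 (decr): pack op=0xe:5|rd=0:2|pad=0:9 = 0x7000; little→ 00 70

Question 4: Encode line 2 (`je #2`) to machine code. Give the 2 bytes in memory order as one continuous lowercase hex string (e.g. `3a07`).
line 2 (je): pack op=0x1a:5|imm=2:11 = 0xd002; little→ 02 d0

02d0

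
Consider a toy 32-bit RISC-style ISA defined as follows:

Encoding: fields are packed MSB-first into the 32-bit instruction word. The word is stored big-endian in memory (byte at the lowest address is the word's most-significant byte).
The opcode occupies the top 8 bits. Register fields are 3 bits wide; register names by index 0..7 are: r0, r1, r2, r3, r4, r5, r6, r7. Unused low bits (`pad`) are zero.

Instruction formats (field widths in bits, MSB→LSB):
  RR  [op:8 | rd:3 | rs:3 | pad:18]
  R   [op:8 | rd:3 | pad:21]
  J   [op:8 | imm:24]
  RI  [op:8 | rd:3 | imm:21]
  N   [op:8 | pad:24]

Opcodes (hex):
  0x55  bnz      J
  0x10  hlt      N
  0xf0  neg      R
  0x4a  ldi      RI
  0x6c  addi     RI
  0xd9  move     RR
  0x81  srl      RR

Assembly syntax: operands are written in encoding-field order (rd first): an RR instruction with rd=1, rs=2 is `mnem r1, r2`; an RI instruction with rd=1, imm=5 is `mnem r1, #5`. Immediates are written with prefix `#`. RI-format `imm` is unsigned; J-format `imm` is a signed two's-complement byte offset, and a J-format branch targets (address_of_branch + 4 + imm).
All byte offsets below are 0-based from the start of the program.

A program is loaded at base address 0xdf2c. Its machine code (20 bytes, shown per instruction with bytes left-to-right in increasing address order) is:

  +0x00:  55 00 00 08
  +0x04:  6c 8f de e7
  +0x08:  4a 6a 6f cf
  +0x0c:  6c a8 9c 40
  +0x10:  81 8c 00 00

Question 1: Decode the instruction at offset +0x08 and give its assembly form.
ldi r3, #683983

+0x08: 4a 6a 6f cf ⇒ word 0x4a6a6fcf (big)
  top 8b → 0x4a → ldi [RI]
  [23:21] rd=3 = r3
  [20:0] imm=683983 = #683983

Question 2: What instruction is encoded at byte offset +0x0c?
addi r5, #564288

[0c] 6c a8 9c 40 → 0x6ca89c40
  top 8b → 0x6c → addi [RI]
  [23:21] rd=5 = r5
  [20:0] imm=564288 = #564288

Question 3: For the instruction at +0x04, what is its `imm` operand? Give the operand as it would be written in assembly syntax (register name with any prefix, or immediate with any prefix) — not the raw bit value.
#1040103

off 0x04: read 6c 8f de e7 as big → 0x6c8fdee7
  op=0x6c8fdee7>>24=0x6c ⇒ addi (RI)
  rd: (w>>21)&0x7=0x4 → r4
  imm: (w>>0)&0x1fffff=0xfdee7 → #1040103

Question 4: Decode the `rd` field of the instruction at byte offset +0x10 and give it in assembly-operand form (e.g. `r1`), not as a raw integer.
@+10  big-endian(81 8c 00 00) = 0x818c0000
  top 8b → 0x81 → srl [RR]
  [23:21] rd=4 = r4
  [20:18] rs=3 = r3

r4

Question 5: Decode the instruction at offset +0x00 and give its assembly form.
bnz #8

[00] 55 00 00 08 → 0x55000008
  opcode bits[31:24]=0x55: bnz/J
  imm@[23:0]=0x8 ⇒ #8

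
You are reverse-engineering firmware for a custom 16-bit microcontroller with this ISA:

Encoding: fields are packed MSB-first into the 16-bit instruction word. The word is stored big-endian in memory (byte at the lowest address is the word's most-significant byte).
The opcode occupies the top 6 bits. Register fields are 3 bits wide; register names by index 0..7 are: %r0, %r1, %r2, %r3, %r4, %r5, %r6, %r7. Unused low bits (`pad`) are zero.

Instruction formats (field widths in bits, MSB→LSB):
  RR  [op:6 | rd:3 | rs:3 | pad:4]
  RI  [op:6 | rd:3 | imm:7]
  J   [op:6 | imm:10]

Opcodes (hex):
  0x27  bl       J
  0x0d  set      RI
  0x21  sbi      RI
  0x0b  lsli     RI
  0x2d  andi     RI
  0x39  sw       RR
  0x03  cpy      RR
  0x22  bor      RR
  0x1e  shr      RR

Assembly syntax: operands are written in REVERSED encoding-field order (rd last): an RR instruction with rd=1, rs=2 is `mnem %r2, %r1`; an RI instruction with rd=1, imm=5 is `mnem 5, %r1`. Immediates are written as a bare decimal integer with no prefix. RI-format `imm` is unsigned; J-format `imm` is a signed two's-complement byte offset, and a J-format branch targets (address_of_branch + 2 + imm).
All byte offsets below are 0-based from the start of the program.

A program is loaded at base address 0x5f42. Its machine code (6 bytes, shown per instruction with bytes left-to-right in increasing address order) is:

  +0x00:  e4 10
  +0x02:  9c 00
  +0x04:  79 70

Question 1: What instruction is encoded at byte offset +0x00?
sw %r1, %r0

off 0x00: read e4 10 as big → 0xe410
  top 6b → 0x39 → sw [RR]
  [9:7] rd=0 = %r0
  [6:4] rs=1 = %r1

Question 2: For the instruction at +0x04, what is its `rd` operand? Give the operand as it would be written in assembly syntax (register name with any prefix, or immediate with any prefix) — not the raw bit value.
+0x04: 79 70 ⇒ word 0x7970 (big)
  top 6b → 0x1e → shr [RR]
  rd: (w>>7)&0x7=0x2 → %r2
  rs: (w>>4)&0x7=0x7 → %r7

%r2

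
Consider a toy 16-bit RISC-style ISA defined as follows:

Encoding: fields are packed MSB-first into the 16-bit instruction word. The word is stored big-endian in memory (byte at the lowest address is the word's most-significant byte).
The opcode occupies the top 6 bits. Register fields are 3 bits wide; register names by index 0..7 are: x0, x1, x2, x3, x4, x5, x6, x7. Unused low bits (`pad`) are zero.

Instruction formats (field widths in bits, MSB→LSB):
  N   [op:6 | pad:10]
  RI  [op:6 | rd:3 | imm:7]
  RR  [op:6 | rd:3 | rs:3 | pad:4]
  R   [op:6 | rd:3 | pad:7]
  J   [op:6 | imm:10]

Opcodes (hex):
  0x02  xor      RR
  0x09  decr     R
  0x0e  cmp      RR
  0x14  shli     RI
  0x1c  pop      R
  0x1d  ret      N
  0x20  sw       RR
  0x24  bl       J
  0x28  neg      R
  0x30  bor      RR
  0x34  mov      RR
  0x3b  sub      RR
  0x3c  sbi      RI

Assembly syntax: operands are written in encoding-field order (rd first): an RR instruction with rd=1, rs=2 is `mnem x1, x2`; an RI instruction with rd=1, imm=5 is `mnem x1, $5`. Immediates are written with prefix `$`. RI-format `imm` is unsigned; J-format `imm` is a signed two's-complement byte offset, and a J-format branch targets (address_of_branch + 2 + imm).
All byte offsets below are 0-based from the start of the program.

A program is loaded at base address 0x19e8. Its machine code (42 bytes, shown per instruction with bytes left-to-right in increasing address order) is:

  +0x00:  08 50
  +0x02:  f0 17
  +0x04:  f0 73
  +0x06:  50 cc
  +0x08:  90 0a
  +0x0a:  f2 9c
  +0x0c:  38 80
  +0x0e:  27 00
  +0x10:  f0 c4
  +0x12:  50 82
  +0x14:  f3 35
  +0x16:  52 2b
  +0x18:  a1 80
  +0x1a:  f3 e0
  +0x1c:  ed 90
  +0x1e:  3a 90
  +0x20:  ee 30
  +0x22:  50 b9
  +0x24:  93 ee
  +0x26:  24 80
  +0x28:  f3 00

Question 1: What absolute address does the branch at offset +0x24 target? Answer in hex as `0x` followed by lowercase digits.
0x19fc

[24] 93 ee → 0x93ee
  top 6b → 0x24 → bl [J]
  imm@[9:0]=0x3ee (s10→-18) ⇒ $-18
  target = base 0x19e8 + off 0x24 + 2 + imm -18 = 0x19fc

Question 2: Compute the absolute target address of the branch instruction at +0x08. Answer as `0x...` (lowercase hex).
0x19fc

[08] 90 0a → 0x900a
  op=0x900a>>10=0x24 ⇒ bl (J)
  [9:0] imm=10 = $10
  target = base 0x19e8 + off 0x08 + 2 + imm 10 = 0x19fc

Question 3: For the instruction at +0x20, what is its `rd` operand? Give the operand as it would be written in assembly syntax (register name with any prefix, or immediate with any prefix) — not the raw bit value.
+0x20: ee 30 ⇒ word 0xee30 (big)
  top 6b → 0x3b → sub [RR]
  rd: (w>>7)&0x7=0x4 → x4
  rs: (w>>4)&0x7=0x3 → x3

x4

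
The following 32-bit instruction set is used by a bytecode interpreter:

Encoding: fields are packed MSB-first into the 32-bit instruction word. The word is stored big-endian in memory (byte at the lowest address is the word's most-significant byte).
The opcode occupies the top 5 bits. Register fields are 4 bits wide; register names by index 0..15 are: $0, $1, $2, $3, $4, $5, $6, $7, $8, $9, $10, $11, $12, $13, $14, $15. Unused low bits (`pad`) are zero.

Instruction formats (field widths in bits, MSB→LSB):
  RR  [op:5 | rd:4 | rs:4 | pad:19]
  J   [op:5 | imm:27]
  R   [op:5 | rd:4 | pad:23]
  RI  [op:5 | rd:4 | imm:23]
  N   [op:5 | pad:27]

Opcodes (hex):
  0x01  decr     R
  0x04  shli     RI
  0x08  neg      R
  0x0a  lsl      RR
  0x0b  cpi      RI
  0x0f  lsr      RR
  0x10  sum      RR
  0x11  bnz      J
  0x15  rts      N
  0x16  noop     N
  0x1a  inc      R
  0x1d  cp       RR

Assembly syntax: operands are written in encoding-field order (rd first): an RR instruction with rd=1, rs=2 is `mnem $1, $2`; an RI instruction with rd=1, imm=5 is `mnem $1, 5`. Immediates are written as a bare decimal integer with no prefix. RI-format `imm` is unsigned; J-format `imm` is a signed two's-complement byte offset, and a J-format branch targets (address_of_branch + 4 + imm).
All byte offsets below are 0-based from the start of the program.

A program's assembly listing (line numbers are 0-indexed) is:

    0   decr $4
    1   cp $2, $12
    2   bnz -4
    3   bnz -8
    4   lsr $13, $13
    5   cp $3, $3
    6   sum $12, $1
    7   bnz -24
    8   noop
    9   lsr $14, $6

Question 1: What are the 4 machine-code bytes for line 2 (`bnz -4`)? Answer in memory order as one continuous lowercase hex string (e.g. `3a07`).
8ffffffc

L2: bnz op=0x11:5|imm=-4:27 ⇒ 0x8ffffffc ⇒ big 8f ff ff fc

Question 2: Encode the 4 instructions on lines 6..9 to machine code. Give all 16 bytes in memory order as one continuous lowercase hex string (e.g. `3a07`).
860800008fffffe8b00000007f300000

6. sum fields op=0x10:5|rd=12:4|rs=1:4|pad=0:19 → word 86080000h → 86 08 00 00
7. bnz fields op=0x11:5|imm=-24:27 → word 8fffffe8h → 8f ff ff e8
8. noop fields op=0x16:5|pad=0:27 → word b0000000h → b0 00 00 00
9. lsr fields op=0xf:5|rd=14:4|rs=6:4|pad=0:19 → word 7f300000h → 7f 30 00 00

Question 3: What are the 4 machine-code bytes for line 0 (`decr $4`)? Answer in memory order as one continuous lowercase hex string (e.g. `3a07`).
L0: decr op=0x1:5|rd=4:4|pad=0:23 ⇒ 0x0a000000 ⇒ big 0a 00 00 00

0a000000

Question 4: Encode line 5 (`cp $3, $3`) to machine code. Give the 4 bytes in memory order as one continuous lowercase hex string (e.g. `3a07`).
e9980000

L5: cp op=0x1d:5|rd=3:4|rs=3:4|pad=0:19 ⇒ 0xe9980000 ⇒ big e9 98 00 00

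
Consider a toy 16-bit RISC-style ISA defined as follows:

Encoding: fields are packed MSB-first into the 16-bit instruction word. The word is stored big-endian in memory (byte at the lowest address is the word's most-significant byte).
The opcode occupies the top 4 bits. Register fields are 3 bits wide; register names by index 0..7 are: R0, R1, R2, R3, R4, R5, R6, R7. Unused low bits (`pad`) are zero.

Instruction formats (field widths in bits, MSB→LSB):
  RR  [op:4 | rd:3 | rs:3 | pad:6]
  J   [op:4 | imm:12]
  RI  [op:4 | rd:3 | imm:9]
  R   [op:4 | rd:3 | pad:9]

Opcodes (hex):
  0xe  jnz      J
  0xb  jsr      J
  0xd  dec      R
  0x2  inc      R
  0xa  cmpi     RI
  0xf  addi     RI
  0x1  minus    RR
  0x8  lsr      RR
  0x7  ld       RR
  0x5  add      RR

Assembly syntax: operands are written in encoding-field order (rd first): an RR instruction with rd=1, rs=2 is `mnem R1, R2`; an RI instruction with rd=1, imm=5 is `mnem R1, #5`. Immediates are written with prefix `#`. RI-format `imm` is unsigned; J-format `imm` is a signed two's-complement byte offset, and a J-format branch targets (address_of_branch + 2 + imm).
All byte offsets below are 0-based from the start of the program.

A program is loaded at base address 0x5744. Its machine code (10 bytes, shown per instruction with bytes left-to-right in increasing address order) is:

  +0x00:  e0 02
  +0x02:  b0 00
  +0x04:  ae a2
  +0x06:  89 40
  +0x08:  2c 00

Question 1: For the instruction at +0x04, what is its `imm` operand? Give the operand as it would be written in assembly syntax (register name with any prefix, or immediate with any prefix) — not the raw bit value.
[04] ae a2 → 0xaea2
  op=0xaea2>>12=0xa ⇒ cmpi (RI)
  [11:9] rd=7 = R7
  [8:0] imm=162 = #162

#162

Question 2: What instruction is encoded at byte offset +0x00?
+0x00: e0 02 ⇒ word 0xe002 (big)
  top 4b → 0xe → jnz [J]
  imm@[11:0]=0x2 ⇒ #2

jnz #2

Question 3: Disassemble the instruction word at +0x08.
[08] 2c 00 → 0x2c00
  top 4b → 0x2 → inc [R]
  [11:9] rd=6 = R6

inc R6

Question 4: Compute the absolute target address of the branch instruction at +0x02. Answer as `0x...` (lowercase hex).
0x5748

@+02  big-endian(b0 00) = 0xb000
  top 4b → 0xb → jsr [J]
  [11:0] imm=0 = #0
  target = base 0x5744 + off 0x02 + 2 + imm 0 = 0x5748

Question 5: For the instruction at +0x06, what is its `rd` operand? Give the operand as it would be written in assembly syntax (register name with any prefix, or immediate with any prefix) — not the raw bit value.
@+06  big-endian(89 40) = 0x8940
  opcode bits[15:12]=0x8: lsr/RR
  rd@[11:9]=0x4 ⇒ R4
  rs@[8:6]=0x5 ⇒ R5

R4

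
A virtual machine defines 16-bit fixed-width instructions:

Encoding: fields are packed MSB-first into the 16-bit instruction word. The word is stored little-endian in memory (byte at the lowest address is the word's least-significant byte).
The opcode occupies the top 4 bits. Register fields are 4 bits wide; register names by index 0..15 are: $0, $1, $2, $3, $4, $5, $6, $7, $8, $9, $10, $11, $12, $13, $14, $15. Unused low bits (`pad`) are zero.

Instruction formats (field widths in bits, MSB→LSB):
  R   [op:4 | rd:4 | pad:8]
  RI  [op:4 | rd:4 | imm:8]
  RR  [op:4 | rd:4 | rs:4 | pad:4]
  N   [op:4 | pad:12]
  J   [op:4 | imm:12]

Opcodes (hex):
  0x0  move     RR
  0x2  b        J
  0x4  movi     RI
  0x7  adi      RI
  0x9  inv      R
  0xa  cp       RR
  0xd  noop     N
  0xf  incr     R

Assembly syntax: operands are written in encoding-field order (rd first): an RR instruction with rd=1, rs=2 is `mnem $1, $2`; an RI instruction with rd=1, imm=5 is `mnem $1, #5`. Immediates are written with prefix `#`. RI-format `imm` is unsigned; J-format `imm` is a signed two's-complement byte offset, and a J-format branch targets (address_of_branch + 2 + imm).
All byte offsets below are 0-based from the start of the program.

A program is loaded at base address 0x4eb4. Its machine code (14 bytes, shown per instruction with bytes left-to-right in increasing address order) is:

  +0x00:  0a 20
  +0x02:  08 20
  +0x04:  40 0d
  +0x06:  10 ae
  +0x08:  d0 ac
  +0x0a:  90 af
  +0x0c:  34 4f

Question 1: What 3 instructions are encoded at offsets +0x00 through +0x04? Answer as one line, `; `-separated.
off 0x00: read 0a 20 as little → 0x200a
  op=0x200a>>12=0x2 ⇒ b (J)
  [11:0] imm=10 = #10
off 0x02: read 08 20 as little → 0x2008
  op=0x2008>>12=0x2 ⇒ b (J)
  [11:0] imm=8 = #8
off 0x04: read 40 0d as little → 0x0d40
  op=0x0d40>>12=0x0 ⇒ move (RR)
  [11:8] rd=13 = $13
  [7:4] rs=4 = $4

b #10; b #8; move $13, $4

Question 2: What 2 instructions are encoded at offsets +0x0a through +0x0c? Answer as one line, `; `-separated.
+0x0a: 90 af ⇒ word 0xaf90 (little)
  top 4b → 0xa → cp [RR]
  [11:8] rd=15 = $15
  [7:4] rs=9 = $9
+0x0c: 34 4f ⇒ word 0x4f34 (little)
  top 4b → 0x4 → movi [RI]
  [11:8] rd=15 = $15
  [7:0] imm=52 = #52

cp $15, $9; movi $15, #52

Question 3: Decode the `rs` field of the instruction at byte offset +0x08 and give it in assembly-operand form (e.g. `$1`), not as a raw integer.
@+08  little-endian(d0 ac) = 0xacd0
  opcode bits[15:12]=0xa: cp/RR
  rd: (w>>8)&0xf=0xc → $12
  rs: (w>>4)&0xf=0xd → $13

$13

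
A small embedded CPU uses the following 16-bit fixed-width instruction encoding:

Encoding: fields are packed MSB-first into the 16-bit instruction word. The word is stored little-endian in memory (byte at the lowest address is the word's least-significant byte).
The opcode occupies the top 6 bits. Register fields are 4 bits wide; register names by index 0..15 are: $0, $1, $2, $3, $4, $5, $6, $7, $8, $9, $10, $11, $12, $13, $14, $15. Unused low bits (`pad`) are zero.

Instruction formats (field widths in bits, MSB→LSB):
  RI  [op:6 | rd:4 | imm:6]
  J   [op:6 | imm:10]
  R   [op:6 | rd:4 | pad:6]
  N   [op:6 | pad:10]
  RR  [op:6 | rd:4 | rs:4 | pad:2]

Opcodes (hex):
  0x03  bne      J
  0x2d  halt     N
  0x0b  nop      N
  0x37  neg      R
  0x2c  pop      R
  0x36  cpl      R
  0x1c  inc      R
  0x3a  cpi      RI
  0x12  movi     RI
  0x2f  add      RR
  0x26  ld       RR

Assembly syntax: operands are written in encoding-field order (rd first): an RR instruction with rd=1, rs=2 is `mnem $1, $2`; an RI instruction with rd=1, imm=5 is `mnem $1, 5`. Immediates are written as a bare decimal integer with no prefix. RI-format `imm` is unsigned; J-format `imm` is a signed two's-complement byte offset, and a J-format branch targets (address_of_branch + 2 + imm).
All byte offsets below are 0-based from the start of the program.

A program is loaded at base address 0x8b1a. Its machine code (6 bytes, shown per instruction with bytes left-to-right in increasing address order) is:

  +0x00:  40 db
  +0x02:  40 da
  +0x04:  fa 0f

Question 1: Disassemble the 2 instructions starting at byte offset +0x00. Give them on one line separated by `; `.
cpl $13; cpl $9

[00] 40 db → 0xdb40
  opcode bits[15:10]=0x36: cpl/R
  [9:6] rd=13 = $13
[02] 40 da → 0xda40
  opcode bits[15:10]=0x36: cpl/R
  [9:6] rd=9 = $9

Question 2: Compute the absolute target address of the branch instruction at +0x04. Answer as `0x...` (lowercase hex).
@+04  little-endian(fa 0f) = 0x0ffa
  op=0x0ffa>>10=0x3 ⇒ bne (J)
  imm: (w>>0)&0x3ff=0x3fa (s10→-6) → -6
  target = base 0x8b1a + off 0x04 + 2 + imm -6 = 0x8b1a

0x8b1a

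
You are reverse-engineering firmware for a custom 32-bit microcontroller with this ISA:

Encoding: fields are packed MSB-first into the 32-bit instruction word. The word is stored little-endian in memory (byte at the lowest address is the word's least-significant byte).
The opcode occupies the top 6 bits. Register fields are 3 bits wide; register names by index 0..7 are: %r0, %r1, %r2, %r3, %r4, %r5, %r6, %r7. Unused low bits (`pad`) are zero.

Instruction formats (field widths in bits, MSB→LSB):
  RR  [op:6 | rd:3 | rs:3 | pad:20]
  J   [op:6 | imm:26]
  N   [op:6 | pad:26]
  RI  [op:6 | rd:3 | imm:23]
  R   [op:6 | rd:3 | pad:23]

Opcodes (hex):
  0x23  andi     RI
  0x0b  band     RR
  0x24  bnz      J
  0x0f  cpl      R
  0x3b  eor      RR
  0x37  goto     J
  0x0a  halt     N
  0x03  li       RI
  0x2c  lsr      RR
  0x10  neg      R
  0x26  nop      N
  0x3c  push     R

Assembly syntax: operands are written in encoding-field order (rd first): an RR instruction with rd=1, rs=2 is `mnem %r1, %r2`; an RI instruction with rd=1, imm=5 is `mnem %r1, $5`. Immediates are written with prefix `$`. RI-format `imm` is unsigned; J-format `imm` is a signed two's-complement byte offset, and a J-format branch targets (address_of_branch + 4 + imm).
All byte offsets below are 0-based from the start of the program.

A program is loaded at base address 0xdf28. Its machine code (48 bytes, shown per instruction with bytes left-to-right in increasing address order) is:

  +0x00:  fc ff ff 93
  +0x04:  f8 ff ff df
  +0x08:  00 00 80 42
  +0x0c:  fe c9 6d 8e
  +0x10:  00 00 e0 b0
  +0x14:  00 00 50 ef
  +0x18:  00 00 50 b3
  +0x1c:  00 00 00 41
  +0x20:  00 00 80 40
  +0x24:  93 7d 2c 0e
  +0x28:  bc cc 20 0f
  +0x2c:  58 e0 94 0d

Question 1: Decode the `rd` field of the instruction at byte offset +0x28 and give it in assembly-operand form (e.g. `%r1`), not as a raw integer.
off 0x28: read bc cc 20 0f as little → 0x0f20ccbc
  op=0x0f20ccbc>>26=0x3 ⇒ li (RI)
  [25:23] rd=6 = %r6
  [22:0] imm=2149564 = $2149564

%r6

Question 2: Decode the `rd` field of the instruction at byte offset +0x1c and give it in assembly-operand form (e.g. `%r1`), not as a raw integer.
[1c] 00 00 00 41 → 0x41000000
  top 6b → 0x10 → neg [R]
  rd@[25:23]=0x2 ⇒ %r2

%r2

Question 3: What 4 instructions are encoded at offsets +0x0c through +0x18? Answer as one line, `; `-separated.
andi %r4, $7195134; lsr %r1, %r6; eor %r6, %r5; lsr %r6, %r5

@+0c  little-endian(fe c9 6d 8e) = 0x8e6dc9fe
  top 6b → 0x23 → andi [RI]
  rd: (w>>23)&0x7=0x4 → %r4
  imm: (w>>0)&0x7fffff=0x6dc9fe → $7195134
@+10  little-endian(00 00 e0 b0) = 0xb0e00000
  top 6b → 0x2c → lsr [RR]
  rd: (w>>23)&0x7=0x1 → %r1
  rs: (w>>20)&0x7=0x6 → %r6
@+14  little-endian(00 00 50 ef) = 0xef500000
  top 6b → 0x3b → eor [RR]
  rd: (w>>23)&0x7=0x6 → %r6
  rs: (w>>20)&0x7=0x5 → %r5
@+18  little-endian(00 00 50 b3) = 0xb3500000
  top 6b → 0x2c → lsr [RR]
  rd: (w>>23)&0x7=0x6 → %r6
  rs: (w>>20)&0x7=0x5 → %r5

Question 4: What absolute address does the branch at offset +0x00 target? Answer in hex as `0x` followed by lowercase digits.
off 0x00: read fc ff ff 93 as little → 0x93fffffc
  top 6b → 0x24 → bnz [J]
  imm: (w>>0)&0x3ffffff=0x3fffffc (s26→-4) → $-4
  target = base 0xdf28 + off 0x00 + 4 + imm -4 = 0xdf28

0xdf28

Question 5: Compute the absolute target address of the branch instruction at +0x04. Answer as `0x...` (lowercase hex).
off 0x04: read f8 ff ff df as little → 0xdffffff8
  top 6b → 0x37 → goto [J]
  imm@[25:0]=0x3fffff8 (s26→-8) ⇒ $-8
  target = base 0xdf28 + off 0x04 + 4 + imm -8 = 0xdf28

0xdf28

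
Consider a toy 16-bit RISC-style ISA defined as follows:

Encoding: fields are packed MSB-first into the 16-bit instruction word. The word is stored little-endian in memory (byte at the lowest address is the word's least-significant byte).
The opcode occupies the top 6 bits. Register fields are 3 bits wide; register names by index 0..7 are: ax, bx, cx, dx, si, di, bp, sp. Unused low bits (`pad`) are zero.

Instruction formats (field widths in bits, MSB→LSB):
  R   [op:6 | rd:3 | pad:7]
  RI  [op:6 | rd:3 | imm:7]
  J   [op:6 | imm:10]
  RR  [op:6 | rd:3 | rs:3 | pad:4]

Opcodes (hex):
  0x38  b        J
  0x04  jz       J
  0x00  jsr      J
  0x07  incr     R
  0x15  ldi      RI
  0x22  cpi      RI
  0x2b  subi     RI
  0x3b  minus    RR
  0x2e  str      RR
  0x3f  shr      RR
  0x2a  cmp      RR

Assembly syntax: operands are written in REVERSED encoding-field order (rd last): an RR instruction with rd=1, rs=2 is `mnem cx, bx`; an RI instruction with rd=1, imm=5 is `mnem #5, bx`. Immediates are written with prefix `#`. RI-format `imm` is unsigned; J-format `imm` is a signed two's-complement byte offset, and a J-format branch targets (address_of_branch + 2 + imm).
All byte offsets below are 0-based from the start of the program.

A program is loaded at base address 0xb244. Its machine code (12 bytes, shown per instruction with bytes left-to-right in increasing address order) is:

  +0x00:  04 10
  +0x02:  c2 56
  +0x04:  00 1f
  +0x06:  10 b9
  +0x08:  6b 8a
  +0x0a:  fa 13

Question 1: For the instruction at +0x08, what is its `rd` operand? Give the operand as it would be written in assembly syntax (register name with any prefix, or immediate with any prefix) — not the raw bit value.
+0x08: 6b 8a ⇒ word 0x8a6b (little)
  opcode bits[15:10]=0x22: cpi/RI
  rd@[9:7]=0x4 ⇒ si
  imm@[6:0]=0x6b ⇒ #107

si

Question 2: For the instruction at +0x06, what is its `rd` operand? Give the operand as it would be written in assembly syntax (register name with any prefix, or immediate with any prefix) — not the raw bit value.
off 0x06: read 10 b9 as little → 0xb910
  opcode bits[15:10]=0x2e: str/RR
  rd: (w>>7)&0x7=0x2 → cx
  rs: (w>>4)&0x7=0x1 → bx

cx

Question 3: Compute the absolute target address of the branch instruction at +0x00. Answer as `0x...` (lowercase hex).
off 0x00: read 04 10 as little → 0x1004
  opcode bits[15:10]=0x4: jz/J
  imm: (w>>0)&0x3ff=0x4 → #4
  target = base 0xb244 + off 0x00 + 2 + imm 4 = 0xb24a

0xb24a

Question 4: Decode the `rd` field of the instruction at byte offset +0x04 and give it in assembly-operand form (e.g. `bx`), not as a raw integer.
bp

+0x04: 00 1f ⇒ word 0x1f00 (little)
  opcode bits[15:10]=0x7: incr/R
  rd@[9:7]=0x6 ⇒ bp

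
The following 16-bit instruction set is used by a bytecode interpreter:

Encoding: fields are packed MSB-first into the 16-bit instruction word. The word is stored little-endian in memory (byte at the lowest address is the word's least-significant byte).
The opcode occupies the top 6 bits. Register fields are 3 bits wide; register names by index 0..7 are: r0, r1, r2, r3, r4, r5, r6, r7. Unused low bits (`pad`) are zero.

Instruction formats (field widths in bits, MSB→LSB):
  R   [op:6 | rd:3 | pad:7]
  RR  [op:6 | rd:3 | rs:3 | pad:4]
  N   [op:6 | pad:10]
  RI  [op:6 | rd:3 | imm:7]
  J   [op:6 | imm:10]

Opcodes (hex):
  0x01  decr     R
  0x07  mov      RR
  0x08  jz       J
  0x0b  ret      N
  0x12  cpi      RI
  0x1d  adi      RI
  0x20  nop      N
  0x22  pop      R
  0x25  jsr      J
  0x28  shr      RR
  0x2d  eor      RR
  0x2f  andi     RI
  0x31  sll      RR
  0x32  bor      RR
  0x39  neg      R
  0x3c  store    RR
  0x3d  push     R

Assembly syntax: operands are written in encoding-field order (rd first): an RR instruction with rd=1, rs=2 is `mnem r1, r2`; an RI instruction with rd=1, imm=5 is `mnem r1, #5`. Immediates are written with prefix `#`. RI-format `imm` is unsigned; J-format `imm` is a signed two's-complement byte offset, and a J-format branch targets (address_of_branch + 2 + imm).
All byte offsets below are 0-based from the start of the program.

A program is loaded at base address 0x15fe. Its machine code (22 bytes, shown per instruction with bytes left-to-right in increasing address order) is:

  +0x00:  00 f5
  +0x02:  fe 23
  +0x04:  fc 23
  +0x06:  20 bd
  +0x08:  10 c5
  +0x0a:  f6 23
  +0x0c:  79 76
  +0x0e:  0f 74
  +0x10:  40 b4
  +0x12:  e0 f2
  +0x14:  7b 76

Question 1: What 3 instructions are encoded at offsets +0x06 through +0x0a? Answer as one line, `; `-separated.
andi r2, #32; sll r2, r1; jz #-10

+0x06: 20 bd ⇒ word 0xbd20 (little)
  opcode bits[15:10]=0x2f: andi/RI
  rd@[9:7]=0x2 ⇒ r2
  imm@[6:0]=0x20 ⇒ #32
+0x08: 10 c5 ⇒ word 0xc510 (little)
  opcode bits[15:10]=0x31: sll/RR
  rd@[9:7]=0x2 ⇒ r2
  rs@[6:4]=0x1 ⇒ r1
+0x0a: f6 23 ⇒ word 0x23f6 (little)
  opcode bits[15:10]=0x8: jz/J
  imm@[9:0]=0x3f6 (s10→-10) ⇒ #-10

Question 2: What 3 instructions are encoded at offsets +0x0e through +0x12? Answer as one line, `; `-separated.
adi r0, #15; eor r0, r4; store r5, r6

@+0e  little-endian(0f 74) = 0x740f
  opcode bits[15:10]=0x1d: adi/RI
  [9:7] rd=0 = r0
  [6:0] imm=15 = #15
@+10  little-endian(40 b4) = 0xb440
  opcode bits[15:10]=0x2d: eor/RR
  [9:7] rd=0 = r0
  [6:4] rs=4 = r4
@+12  little-endian(e0 f2) = 0xf2e0
  opcode bits[15:10]=0x3c: store/RR
  [9:7] rd=5 = r5
  [6:4] rs=6 = r6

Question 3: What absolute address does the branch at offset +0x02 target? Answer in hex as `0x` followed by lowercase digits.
0x1600

@+02  little-endian(fe 23) = 0x23fe
  opcode bits[15:10]=0x8: jz/J
  imm: (w>>0)&0x3ff=0x3fe (s10→-2) → #-2
  target = base 0x15fe + off 0x02 + 2 + imm -2 = 0x1600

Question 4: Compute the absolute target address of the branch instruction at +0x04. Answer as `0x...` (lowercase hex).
0x1600

[04] fc 23 → 0x23fc
  op=0x23fc>>10=0x8 ⇒ jz (J)
  imm: (w>>0)&0x3ff=0x3fc (s10→-4) → #-4
  target = base 0x15fe + off 0x04 + 2 + imm -4 = 0x1600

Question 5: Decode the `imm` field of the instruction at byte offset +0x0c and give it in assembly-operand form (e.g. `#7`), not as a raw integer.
#121

@+0c  little-endian(79 76) = 0x7679
  top 6b → 0x1d → adi [RI]
  [9:7] rd=4 = r4
  [6:0] imm=121 = #121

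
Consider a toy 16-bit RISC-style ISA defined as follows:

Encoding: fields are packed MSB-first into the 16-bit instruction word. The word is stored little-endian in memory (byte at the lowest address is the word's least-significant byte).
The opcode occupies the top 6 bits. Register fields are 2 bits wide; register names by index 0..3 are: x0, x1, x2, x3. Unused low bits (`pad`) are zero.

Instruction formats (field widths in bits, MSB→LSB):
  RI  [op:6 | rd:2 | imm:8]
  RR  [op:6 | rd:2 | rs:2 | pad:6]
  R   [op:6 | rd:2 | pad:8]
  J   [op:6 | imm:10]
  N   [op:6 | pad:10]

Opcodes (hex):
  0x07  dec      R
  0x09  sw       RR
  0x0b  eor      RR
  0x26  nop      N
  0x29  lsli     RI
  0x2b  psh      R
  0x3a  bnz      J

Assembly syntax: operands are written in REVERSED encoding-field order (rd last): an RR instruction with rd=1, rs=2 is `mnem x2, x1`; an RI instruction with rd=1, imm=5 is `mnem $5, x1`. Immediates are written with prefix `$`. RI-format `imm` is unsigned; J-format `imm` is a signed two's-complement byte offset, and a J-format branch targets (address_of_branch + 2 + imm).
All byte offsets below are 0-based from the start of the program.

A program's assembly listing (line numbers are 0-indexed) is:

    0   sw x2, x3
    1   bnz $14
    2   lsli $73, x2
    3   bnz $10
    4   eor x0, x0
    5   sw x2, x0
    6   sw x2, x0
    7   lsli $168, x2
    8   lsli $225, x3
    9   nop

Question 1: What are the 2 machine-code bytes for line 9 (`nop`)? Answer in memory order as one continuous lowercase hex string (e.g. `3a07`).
line 9 (nop): pack op=0x26:6|pad=0:10 = 0x9800; little→ 00 98

0098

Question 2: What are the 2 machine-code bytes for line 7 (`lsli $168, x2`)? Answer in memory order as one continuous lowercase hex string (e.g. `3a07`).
L7: lsli op=0x29:6|rd=2:2|imm=168:8 ⇒ 0xa6a8 ⇒ little a8 a6

a8a6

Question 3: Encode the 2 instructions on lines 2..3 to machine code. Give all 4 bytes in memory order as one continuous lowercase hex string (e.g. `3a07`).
49a60ae8

line 2 (lsli): pack op=0x29:6|rd=2:2|imm=73:8 = 0xa649; little→ 49 a6
line 3 (bnz): pack op=0x3a:6|imm=10:10 = 0xe80a; little→ 0a e8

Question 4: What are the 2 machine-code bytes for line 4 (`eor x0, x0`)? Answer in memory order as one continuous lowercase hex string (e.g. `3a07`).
002c

L4: eor op=0xb:6|rd=0:2|rs=0:2|pad=0:6 ⇒ 0x2c00 ⇒ little 00 2c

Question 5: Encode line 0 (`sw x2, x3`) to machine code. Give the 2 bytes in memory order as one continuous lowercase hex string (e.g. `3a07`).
L0: sw op=0x9:6|rd=3:2|rs=2:2|pad=0:6 ⇒ 0x2780 ⇒ little 80 27

8027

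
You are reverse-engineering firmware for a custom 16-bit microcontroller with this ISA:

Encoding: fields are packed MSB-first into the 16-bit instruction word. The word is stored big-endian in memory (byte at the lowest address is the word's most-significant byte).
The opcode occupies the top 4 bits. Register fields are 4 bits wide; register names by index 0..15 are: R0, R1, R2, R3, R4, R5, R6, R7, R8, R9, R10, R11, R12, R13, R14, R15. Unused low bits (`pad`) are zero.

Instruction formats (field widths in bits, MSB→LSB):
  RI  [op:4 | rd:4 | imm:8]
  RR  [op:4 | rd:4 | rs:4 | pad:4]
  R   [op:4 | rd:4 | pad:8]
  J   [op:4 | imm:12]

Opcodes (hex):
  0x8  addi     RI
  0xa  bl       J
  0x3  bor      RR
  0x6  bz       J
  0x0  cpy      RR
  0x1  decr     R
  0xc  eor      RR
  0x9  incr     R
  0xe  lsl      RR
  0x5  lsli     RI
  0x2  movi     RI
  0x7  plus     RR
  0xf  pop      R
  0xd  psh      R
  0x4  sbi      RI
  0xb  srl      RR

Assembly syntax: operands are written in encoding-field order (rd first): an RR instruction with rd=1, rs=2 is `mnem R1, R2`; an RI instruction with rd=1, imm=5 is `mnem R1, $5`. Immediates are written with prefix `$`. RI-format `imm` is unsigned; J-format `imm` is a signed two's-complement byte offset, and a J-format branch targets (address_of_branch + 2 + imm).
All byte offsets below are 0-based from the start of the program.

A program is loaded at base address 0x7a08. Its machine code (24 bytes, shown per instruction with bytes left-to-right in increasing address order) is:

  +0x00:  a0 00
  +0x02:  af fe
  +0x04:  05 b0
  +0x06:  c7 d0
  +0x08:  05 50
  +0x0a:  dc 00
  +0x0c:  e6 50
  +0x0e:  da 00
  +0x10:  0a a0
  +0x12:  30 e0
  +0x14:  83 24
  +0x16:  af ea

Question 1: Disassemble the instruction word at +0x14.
addi R3, $36

@+14  big-endian(83 24) = 0x8324
  op=0x8324>>12=0x8 ⇒ addi (RI)
  rd@[11:8]=0x3 ⇒ R3
  imm@[7:0]=0x24 ⇒ $36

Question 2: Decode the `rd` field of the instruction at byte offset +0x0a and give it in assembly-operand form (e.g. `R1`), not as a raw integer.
off 0x0a: read dc 00 as big → 0xdc00
  top 4b → 0xd → psh [R]
  rd: (w>>8)&0xf=0xc → R12

R12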